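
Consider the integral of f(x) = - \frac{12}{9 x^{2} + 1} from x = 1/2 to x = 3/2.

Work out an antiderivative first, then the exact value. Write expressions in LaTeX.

Antiderivative: F(x) = - 4 \operatorname{atan}{\left(3 x \right)}; value = - 4 \operatorname{atan}{\left(\frac{9}{2} \right)} + 4 \operatorname{atan}{\left(\frac{3}{2} \right)}

For F(x) to be correct the identity F'(x) - f(x) = 0 must hold.
F(x) = - 4 \operatorname{atan}{\left(3 x \right)} is an antiderivative of f.
Check: d/dx[- 4 \operatorname{atan}{\left(3 x \right)}] = - \frac{12}{9 x^{2} + 1} = f(x).
F(3/2) = - 4 \operatorname{atan}{\left(\frac{9}{2} \right)}; F(1/2) = - 4 \operatorname{atan}{\left(\frac{3}{2} \right)}.
Integral = F(3/2) - F(1/2) = - 4 \operatorname{atan}{\left(\frac{9}{2} \right)} + 4 \operatorname{atan}{\left(\frac{3}{2} \right)}.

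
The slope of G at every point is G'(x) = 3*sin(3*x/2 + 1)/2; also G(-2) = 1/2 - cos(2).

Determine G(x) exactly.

G(x) = 1/2 - cos(3*x/2 + 1)

Since d/dx undoes antidifferentiation here, G(x) must give back the stated G'(x).
A general antiderivative is -cos(3*x/2 + 1) + C.
The condition gives C = 1/2 - cos(2) - (-cos(2)) = 1/2.
So G(x) = 1/2 - cos(3*x/2 + 1).
Check: d/dx[1/2 - cos(3*x/2 + 1)] = 3*sin(3*x/2 + 1)/2 = G'(x).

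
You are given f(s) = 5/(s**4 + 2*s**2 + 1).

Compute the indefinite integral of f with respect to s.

For F(s) to be correct the identity F'(s) - f(s) = 0 must hold.
Check: d/ds[5*(s**2*atan(s) + s + atan(s))/(2*(s**2 + 1))] = 5/(s**4 + 2*s**2 + 1) = f(s).

F(s) = 5*(s**2*atan(s) + s + atan(s))/(2*(s**2 + 1)) + C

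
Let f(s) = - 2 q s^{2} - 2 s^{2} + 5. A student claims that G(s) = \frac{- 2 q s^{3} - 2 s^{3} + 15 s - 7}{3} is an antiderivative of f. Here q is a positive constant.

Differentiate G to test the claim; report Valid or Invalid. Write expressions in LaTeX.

d/ds[G] = - 2 q s^{2} - 2 s^{2} + 5
This equals f(s) exactly, so the claim holds.

Valid - the claim checks out under differentiation.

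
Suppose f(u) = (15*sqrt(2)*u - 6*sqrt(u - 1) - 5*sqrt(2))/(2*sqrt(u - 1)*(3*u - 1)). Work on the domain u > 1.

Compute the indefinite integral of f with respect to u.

A candidate is checked by its d/du: the result must match f(u).
Check: d/du[5*sqrt(2*u - 2) - log(3*u - 1)] = (15*sqrt(2)*u - 6*sqrt(u - 1) - 5*sqrt(2))/(6*u*sqrt(u - 1) - 2*sqrt(u - 1)), which equals f(u).

F(u) = 5*sqrt(2*u - 2) - log(3*u - 1) + C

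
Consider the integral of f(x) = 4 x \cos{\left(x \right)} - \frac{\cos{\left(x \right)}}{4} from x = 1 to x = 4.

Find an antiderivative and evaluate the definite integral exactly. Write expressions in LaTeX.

Antiderivative: F(x) = 4 x \sin{\left(x \right)} - \frac{\sin{\left(x \right)}}{4} + 4 \cos{\left(x \right)}; value = \frac{63 \sin{\left(4 \right)}}{4} - \frac{15 \sin{\left(1 \right)}}{4} + 4 \cos{\left(4 \right)} - 4 \cos{\left(1 \right)}

The integrand splits into summands that can be handled one at a time.
F(x) = 4 x \sin{\left(x \right)} - \frac{\sin{\left(x \right)}}{4} + 4 \cos{\left(x \right)} is an antiderivative of f.
Check: d/dx[4 x \sin{\left(x \right)} - \frac{\sin{\left(x \right)}}{4} + 4 \cos{\left(x \right)}] = 4 x \cos{\left(x \right)} - \frac{\cos{\left(x \right)}}{4} = f(x).
F(4) = \frac{63 \sin{\left(4 \right)}}{4} + 4 \cos{\left(4 \right)}; F(1) = 4 \cos{\left(1 \right)} + \frac{15 \sin{\left(1 \right)}}{4}.
Integral = F(4) - F(1) = \frac{63 \sin{\left(4 \right)}}{4} - \frac{15 \sin{\left(1 \right)}}{4} + 4 \cos{\left(4 \right)} - 4 \cos{\left(1 \right)}.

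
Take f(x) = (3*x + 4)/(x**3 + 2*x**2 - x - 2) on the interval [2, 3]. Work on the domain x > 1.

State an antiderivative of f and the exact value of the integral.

The denominator factors as (x - 1)*(x + 1)*(x + 2); partial fractions split f into directly integrable pieces: -2/(3*(x + 2)) - 1/(2*(x + 1)) + 7/(6*(x - 1)).
F(x) = 7*log(x - 1)/6 - log(x + 1)/2 - 2*log(x + 2)/3 is an antiderivative of f.
Check: d/dx[7*log(x - 1)/6 - log(x + 1)/2 - 2*log(x + 2)/3] = (3*x + 4)/(x**3 + 2*x**2 - x - 2) = f(x).
F(3) = -2*log(5)/3 - log(4)/2 + 7*log(2)/6; F(2) = -2*log(4)/3 - log(3)/2.
Integral = F(3) - F(2) = -2*log(5)/3 + log(4)/6 + log(3)/2 + 7*log(2)/6.

Antiderivative: F(x) = 7*log(x - 1)/6 - log(x + 1)/2 - 2*log(x + 2)/3; value = -2*log(5)/3 + log(4)/6 + log(3)/2 + 7*log(2)/6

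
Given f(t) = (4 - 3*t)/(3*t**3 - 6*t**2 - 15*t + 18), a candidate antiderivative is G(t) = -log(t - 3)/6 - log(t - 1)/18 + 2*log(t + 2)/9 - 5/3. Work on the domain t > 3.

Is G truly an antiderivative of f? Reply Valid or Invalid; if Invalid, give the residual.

Valid - differentiating G returns exactly f.

d/dt[G] = (4 - 3*t)/(3*t**3 - 6*t**2 - 15*t + 18)
This equals f(t) exactly, so the claim holds.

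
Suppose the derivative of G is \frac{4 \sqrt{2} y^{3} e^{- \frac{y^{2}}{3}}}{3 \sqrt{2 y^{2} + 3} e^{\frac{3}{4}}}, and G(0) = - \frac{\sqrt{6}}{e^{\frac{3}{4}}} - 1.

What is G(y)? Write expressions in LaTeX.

G(y) = - \frac{2 \sqrt{y^{2} + \frac{3}{2}} e^{- \frac{y^{2}}{3}}}{e^{\frac{3}{4}}} - 1

Recognize the product-rule pattern: G'(y) = u'v + uv' with u = - 2 \sqrt{y^{2} + \frac{3}{2}}, v = e^{- \frac{y^{2}}{3} - \frac{3}{4}}, so integration by parts undoes it.
A general antiderivative is - 2 \sqrt{y^{2} + \frac{3}{2}} e^{- \frac{y^{2}}{3} - \frac{3}{4}} + C.
The condition gives C = - \frac{\sqrt{6}}{e^{\frac{3}{4}}} - 1 - (- \frac{\sqrt{6}}{e^{\frac{3}{4}}}) = -1.
So G(y) = - \frac{2 \sqrt{y^{2} + \frac{3}{2}} e^{- \frac{y^{2}}{3}}}{e^{\frac{3}{4}}} - 1.
Check: d/dy[- \frac{2 \sqrt{y^{2} + \frac{3}{2}} e^{- \frac{y^{2}}{3}}}{e^{\frac{3}{4}}} - 1] = \frac{4 \sqrt{2} y^{3} e^{- \frac{y^{2}}{3}}}{3 \sqrt{2 y^{2} + 3} e^{\frac{3}{4}}} = G'(y).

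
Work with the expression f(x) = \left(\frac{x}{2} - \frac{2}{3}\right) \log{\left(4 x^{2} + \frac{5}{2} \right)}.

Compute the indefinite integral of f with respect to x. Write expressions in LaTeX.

Differentiate the proposed F(x) back; it has to land on f(x) exactly.
Check: d/dx[- \frac{x^{2}}{4} + \frac{4 x}{3} + \left(\frac{x^{2}}{4} - \frac{2 x}{3}\right) \log{\left(4 x^{2} + \frac{5}{2} \right)} + \frac{5 \log{\left(x^{2} + \frac{5}{8} \right)}}{32} - \frac{\sqrt{10} \operatorname{atan}{\left(\frac{2 \sqrt{10} x}{5} \right)}}{3}] = \frac{x \log{\left(4 x^{2} + \frac{5}{2} \right)}}{2} - \frac{2 \log{\left(4 x^{2} + \frac{5}{2} \right)}}{3}, which equals f(x).

F(x) = - \frac{x^{2}}{4} + \frac{4 x}{3} + \left(\frac{x^{2}}{4} - \frac{2 x}{3}\right) \log{\left(4 x^{2} + \frac{5}{2} \right)} + \frac{5 \log{\left(x^{2} + \frac{5}{8} \right)}}{32} - \frac{\sqrt{10} \operatorname{atan}{\left(\frac{2 \sqrt{10} x}{5} \right)}}{3} + C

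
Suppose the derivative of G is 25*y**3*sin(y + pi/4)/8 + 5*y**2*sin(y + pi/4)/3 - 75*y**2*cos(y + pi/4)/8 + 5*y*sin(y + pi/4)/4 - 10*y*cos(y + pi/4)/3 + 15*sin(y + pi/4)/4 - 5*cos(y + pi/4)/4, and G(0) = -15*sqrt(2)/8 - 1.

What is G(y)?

G'(y) has the shape u'v + uv' for u = -25*y**3/8 - 5*y**2/3 - 5*y/4 - 15/4 and v = cos(y + pi/4) — it is the derivative of the product u*v.
A general antiderivative is 5*(-5*y**3/2 - 4*y**2/3 - y - 3)*cos(y + pi/4)/4 + C.
The condition gives C = -15*sqrt(2)/8 - 1 - (-15*sqrt(2)/8) = -1.
So G(y) = 5*(-5*y**3/2 - 4*y**2/3 - y - 3)*cos(y + pi/4)/4 - 1.
Check: d/dy[5*(-5*y**3/2 - 4*y**2/3 - y - 3)*cos(y + pi/4)/4 - 1] = 25*y**3*sin(y + pi/4)/8 + 5*y**2*sin(y + pi/4)/3 - 75*y**2*cos(y + pi/4)/8 + 5*y*sin(y + pi/4)/4 - 10*y*cos(y + pi/4)/3 + 15*sin(y + pi/4)/4 - 5*cos(y + pi/4)/4 = G'(y).

G(y) = 5*(-5*y**3/2 - 4*y**2/3 - y - 3)*cos(y + pi/4)/4 - 1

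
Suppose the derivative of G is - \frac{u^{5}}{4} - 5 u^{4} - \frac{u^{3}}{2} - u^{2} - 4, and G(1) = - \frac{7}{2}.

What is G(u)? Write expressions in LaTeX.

The integrand splits into summands that can be handled one at a time.
A general antiderivative is - \frac{u^{6}}{24} - u^{5} - \frac{u^{4}}{8} - \frac{u^{3}}{3} - 4 u + C.
The condition gives C = - \frac{7}{2} - (- \frac{11}{2}) = 2.
So G(u) = \frac{- u^{6} - 24 u^{5} - 3 u^{4} - 8 u^{3} - 96 u + 48}{24}.
Check: d/du[\frac{- u^{6} - 24 u^{5} - 3 u^{4} - 8 u^{3} - 96 u + 48}{24}] = - \frac{u^{5}}{4} - 5 u^{4} - \frac{u^{3}}{2} - u^{2} - 4 = G'(u).

G(u) = \frac{- u^{6} - 24 u^{5} - 3 u^{4} - 8 u^{3} - 96 u + 48}{24}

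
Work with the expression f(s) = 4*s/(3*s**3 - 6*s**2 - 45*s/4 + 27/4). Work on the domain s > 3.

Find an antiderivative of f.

The denominator factors as 3*(s - 3)*(2*s - 1)*(2*s + 3); partial fractions split f into directly integrable pieces: -4/(9*(2*s + 3)) - 4/(15*(2*s - 1)) + 16/(45*(s - 3)).
Check: d/ds[-2*(-8*log(s - 3) + 3*log(s - 1/2) + 5*log(s + 3/2))/45] = 16*s/(12*s**3 - 24*s**2 - 45*s + 27), which equals f(s).

An antiderivative is F(s) = -2*(-8*log(s - 3) + 3*log(s - 1/2) + 5*log(s + 3/2))/45.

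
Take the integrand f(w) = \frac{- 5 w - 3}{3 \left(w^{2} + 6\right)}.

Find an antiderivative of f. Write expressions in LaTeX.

An antiderivative is F(w) = - \frac{5 \log{\left(w^{2} + 6 \right)} + \sqrt{6} \operatorname{atan}{\left(\frac{\sqrt{6} w}{6} \right)}}{6}.

Recover f(w) by differentiating a candidate F(w); any mismatch rules it out.
Check: d/dw[- \frac{5 \log{\left(w^{2} + 6 \right)} + \sqrt{6} \operatorname{atan}{\left(\frac{\sqrt{6} w}{6} \right)}}{6}] = \frac{- 5 w - 3}{3 w^{2} + 18}, which equals f(w).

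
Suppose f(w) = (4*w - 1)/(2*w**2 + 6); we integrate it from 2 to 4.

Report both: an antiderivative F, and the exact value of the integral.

Whatever form F(w) takes, F'(w) = f(w) is non-negotiable.
F(w) = log(w**2 + 3) - sqrt(3)*atan(sqrt(3)*w/3)/6 is an antiderivative of f.
Check: d/dw[log(w**2 + 3) - sqrt(3)*atan(sqrt(3)*w/3)/6] = (4*w - 1)/(2*w**2 + 6) = f(w).
F(4) = -sqrt(3)*atan(4*sqrt(3)/3)/6 + log(19); F(2) = -sqrt(3)*atan(2*sqrt(3)/3)/6 + log(7).
Integral = F(4) - F(2) = -log(7) - sqrt(3)*atan(4*sqrt(3)/3)/6 + sqrt(3)*atan(2*sqrt(3)/3)/6 + log(19).

Antiderivative: F(w) = log(w**2 + 3) - sqrt(3)*atan(sqrt(3)*w/3)/6; value = -log(7) - sqrt(3)*atan(4*sqrt(3)/3)/6 + sqrt(3)*atan(2*sqrt(3)/3)/6 + log(19)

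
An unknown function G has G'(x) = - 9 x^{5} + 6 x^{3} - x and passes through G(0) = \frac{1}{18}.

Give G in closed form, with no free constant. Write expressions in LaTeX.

G(x) = - \frac{\left(3 x^{2} - 1\right)^{3}}{18}

G'(x) matches the chain-rule pattern g'(h)*h' with inner function h(x) = \frac{1}{3} - x^{2}; substituting u = h(x) collapses the integral.
A general antiderivative is \frac{3 \left(\frac{1}{3} - x^{2}\right)^{3}}{2} + C.
The condition gives C = \frac{1}{18} - (\frac{1}{18}) = 0.
So G(x) = - \frac{\left(3 x^{2} - 1\right)^{3}}{18}.
Check: d/dx[- \frac{\left(3 x^{2} - 1\right)^{3}}{18}] = - 9 x^{5} + 6 x^{3} - x = G'(x).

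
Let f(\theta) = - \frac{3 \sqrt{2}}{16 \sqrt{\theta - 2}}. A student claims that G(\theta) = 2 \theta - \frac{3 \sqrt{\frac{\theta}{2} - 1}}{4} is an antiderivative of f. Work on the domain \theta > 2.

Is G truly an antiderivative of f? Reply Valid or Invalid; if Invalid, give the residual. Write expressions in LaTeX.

Invalid: d/d\theta[G] - f = 2, which is not 0.

d/d\theta[G] = \frac{32 \sqrt{\theta - 2} - 3 \sqrt{2}}{16 \sqrt{\theta - 2}}
d/d\theta[G] - f(\theta) = 2 != 0.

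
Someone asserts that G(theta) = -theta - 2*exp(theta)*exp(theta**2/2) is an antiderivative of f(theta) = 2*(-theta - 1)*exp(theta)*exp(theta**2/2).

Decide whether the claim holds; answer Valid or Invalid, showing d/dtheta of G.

d/dtheta[G] = -2*theta*exp(theta)*exp(theta**2/2) - 2*exp(theta)*exp(theta**2/2) - 1
d/dtheta[G] - f(theta) = -1 != 0.

Invalid: d/dtheta[G] - f = -1, which is not 0.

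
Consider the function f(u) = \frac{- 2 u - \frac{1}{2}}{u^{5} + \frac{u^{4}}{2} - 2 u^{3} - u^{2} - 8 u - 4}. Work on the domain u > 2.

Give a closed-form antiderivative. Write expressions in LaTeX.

Factor the denominator (\left(u - 2\right) \left(u + 2\right) \left(2 u + 1\right) \left(u^{2} + 2\right)) and decompose: f = \frac{2 u + 17}{54 \left(u^{2} + 2\right)} - \frac{16}{135 \left(2 u + 1\right)} + \frac{7}{72 \left(u + 2\right)} - \frac{3}{40 \left(u - 2\right)}; each piece integrates to a log, atan, or power term.
Check: d/du[\frac{- 81 \log{\left(u - 2 \right)} - 64 \log{\left(u + \frac{1}{2} \right)} + 105 \log{\left(u + 2 \right)} + 20 \log{\left(u^{2} + 2 \right)} + 170 \sqrt{2} \operatorname{atan}{\left(\frac{\sqrt{2} u}{2} \right)}}{1080}] = \frac{- 4 u - 1}{2 u^{5} + u^{4} - 4 u^{3} - 2 u^{2} - 16 u - 8}, which equals f(u).

An antiderivative is F(u) = \frac{- 81 \log{\left(u - 2 \right)} - 64 \log{\left(u + \frac{1}{2} \right)} + 105 \log{\left(u + 2 \right)} + 20 \log{\left(u^{2} + 2 \right)} + 170 \sqrt{2} \operatorname{atan}{\left(\frac{\sqrt{2} u}{2} \right)}}{1080}.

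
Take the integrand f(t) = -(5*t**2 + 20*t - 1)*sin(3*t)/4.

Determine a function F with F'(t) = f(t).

Recover f(t) by differentiating a candidate F(t); any mismatch rules it out.
Check: d/dt[5*t**2*cos(3*t)/12 - 5*t*sin(3*t)/18 + 5*t*cos(3*t)/3 - 5*sin(3*t)/9 - 19*cos(3*t)/108] = -5*t**2*sin(3*t)/4 - 5*t*sin(3*t) + sin(3*t)/4, which equals f(t).

An antiderivative is F(t) = 5*t**2*cos(3*t)/12 - 5*t*sin(3*t)/18 + 5*t*cos(3*t)/3 - 5*sin(3*t)/9 - 19*cos(3*t)/108.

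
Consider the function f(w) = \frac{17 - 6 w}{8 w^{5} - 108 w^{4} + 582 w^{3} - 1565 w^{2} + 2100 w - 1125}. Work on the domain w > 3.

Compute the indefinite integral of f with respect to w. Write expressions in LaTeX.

F(w) = \frac{1}{4 w^{3} - 32 w^{2} + 85 w - 75} + C

f has the shape u'v + uv' for u = \frac{1}{\left(2 w - 5\right)^{2}} and v = \frac{1}{w - 3} — it is the derivative of the product u*v.
Check: d/dw[\frac{1}{4 w^{3} - 32 w^{2} + 85 w - 75}] = \frac{17 - 6 w}{8 w^{5} - 108 w^{4} + 582 w^{3} - 1565 w^{2} + 2100 w - 1125} = f(w).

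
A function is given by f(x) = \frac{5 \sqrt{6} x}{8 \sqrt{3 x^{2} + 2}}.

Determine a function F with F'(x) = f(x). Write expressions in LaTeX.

f matches the chain-rule pattern g'(h)*h' with inner function h(x) = \frac{x^{2}}{2} + \frac{1}{3}; substituting u = h(x) collapses the integral.
Check: d/dx[\frac{5 \sqrt{6} \sqrt{3 x^{2} + 2}}{24}] = \frac{5 \sqrt{6} x}{8 \sqrt{3 x^{2} + 2}} = f(x).

An antiderivative is F(x) = \frac{5 \sqrt{6} \sqrt{3 x^{2} + 2}}{24}.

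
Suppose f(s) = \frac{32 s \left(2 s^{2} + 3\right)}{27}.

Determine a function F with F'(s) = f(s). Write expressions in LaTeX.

The substitution u = - \frac{2 s^{2}}{3} - 1 works: f is exactly (dF/du)*(du/ds) for that inner function.
Check: d/ds[\frac{16 s^{4}}{27} + \frac{16 s^{2}}{9}] = \frac{64 s^{3}}{27} + \frac{32 s}{9}, which equals f(s).

An antiderivative is F(s) = \frac{16 s^{4}}{27} + \frac{16 s^{2}}{9}.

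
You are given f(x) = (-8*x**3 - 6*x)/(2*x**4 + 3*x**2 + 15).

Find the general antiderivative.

F(x) = -log(2*x**4/3 + x**2 + 5) + C

f matches the chain-rule pattern g'(h)*h' with inner function h(x) = 2*x**4/3 + x**2 + 5; substituting u = h(x) collapses the integral.
Check: d/dx[-log(2*x**4/3 + x**2 + 5)] = (-8*x**3 - 6*x)/(2*x**4 + 3*x**2 + 15) = f(x).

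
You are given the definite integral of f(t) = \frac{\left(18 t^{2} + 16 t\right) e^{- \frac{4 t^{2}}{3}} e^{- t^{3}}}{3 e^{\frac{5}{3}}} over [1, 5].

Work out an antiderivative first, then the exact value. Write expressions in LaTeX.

f matches the chain-rule pattern g'(h)*h' with inner function h(t) = - t^{3} - \frac{4 t^{2}}{3} - \frac{5}{3}; substituting u = h(t) collapses the integral.
F(t) = - \frac{2 e^{- \frac{4 t^{2}}{3}} e^{- t^{3}}}{e^{\frac{5}{3}}} is an antiderivative of f.
Check: d/dt[- \frac{2 e^{- \frac{4 t^{2}}{3}} e^{- t^{3}}}{e^{\frac{5}{3}}}] = \frac{\left(18 t^{2} + 16 t\right) e^{- \frac{4 t^{2}}{3}} e^{- t^{3}}}{3 e^{\frac{5}{3}}} = f(t).
F(5) = - \frac{2}{e^{160}}; F(1) = - \frac{2}{e^{4}}.
Integral = F(5) - F(1) = - \frac{2}{e^{160}} + \frac{2}{e^{4}}.

Antiderivative: F(t) = - \frac{2 e^{- \frac{4 t^{2}}{3}} e^{- t^{3}}}{e^{\frac{5}{3}}}; value = - \frac{2}{e^{160}} + \frac{2}{e^{4}}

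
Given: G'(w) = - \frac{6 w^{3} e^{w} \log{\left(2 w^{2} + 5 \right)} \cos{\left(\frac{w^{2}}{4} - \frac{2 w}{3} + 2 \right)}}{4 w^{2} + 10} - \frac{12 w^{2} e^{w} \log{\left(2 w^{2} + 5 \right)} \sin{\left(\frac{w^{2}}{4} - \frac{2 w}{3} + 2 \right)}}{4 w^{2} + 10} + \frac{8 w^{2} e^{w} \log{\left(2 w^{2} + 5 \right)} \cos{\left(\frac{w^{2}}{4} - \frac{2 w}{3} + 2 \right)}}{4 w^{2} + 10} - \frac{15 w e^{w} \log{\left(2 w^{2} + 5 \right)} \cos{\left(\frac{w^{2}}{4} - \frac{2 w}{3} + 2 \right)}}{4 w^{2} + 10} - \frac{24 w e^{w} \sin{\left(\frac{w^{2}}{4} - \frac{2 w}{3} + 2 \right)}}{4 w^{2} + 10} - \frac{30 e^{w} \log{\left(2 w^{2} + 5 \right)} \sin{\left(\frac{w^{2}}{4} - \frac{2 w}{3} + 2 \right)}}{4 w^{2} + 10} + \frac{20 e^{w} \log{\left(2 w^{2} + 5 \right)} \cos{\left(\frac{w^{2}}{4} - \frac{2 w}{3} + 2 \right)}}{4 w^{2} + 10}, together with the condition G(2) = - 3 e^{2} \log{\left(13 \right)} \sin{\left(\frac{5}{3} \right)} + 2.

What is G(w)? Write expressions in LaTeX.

Integrate term by term and add the pieces.
A general antiderivative is - 3 e^{w} \log{\left(2 w^{2} + 5 \right)} \sin{\left(\frac{w^{2}}{4} - \frac{2 w}{3} + 2 \right)} + C.
The condition gives C = - 3 e^{2} \log{\left(13 \right)} \sin{\left(\frac{5}{3} \right)} + 2 - (- 3 e^{2} \log{\left(13 \right)} \sin{\left(\frac{5}{3} \right)}) = 2.
So G(w) = - 3 e^{w} \log{\left(2 w^{2} + 5 \right)} \sin{\left(\frac{w^{2}}{4} - \frac{2 w}{3} + 2 \right)} + 2.
Check: d/dw[- 3 e^{w} \log{\left(2 w^{2} + 5 \right)} \sin{\left(\frac{w^{2}}{4} - \frac{2 w}{3} + 2 \right)} + 2] = \frac{- 6 w^{3} e^{w} \log{\left(2 w^{2} + 5 \right)} \cos{\left(\frac{w^{2}}{4} - \frac{2 w}{3} + 2 \right)} - 12 w^{2} e^{w} \log{\left(2 w^{2} + 5 \right)} \sin{\left(\frac{w^{2}}{4} - \frac{2 w}{3} + 2 \right)} + 8 w^{2} e^{w} \log{\left(2 w^{2} + 5 \right)} \cos{\left(\frac{w^{2}}{4} - \frac{2 w}{3} + 2 \right)} - 15 w e^{w} \log{\left(2 w^{2} + 5 \right)} \cos{\left(\frac{w^{2}}{4} - \frac{2 w}{3} + 2 \right)} - 24 w e^{w} \sin{\left(\frac{w^{2}}{4} - \frac{2 w}{3} + 2 \right)} - 30 e^{w} \log{\left(2 w^{2} + 5 \right)} \sin{\left(\frac{w^{2}}{4} - \frac{2 w}{3} + 2 \right)} + 20 e^{w} \log{\left(2 w^{2} + 5 \right)} \cos{\left(\frac{w^{2}}{4} - \frac{2 w}{3} + 2 \right)}}{4 w^{2} + 10}, which equals G'(w).

G(w) = - 3 e^{w} \log{\left(2 w^{2} + 5 \right)} \sin{\left(\frac{w^{2}}{4} - \frac{2 w}{3} + 2 \right)} + 2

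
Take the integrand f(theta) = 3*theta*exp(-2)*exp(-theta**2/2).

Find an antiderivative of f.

An antiderivative is F(theta) = -3*exp(-2)*exp(-theta**2/2).

f matches the chain-rule pattern g'(h)*h' with inner function h(theta) = -theta**2/2 - 2; substituting u = h(theta) collapses the integral.
Check: d/dtheta[-3*exp(-2)*exp(-theta**2/2)] = 3*theta*exp(-2)*exp(-theta**2/2) = f(theta).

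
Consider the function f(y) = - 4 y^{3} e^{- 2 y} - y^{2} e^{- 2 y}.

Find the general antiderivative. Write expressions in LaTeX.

F(y) = \frac{\left(8 y^{3} + 14 y^{2} + 14 y + 7\right) e^{- 2 y}}{4} + C

f has the shape u'v + uv' for u = 2 y^{3} + \frac{7 y^{2}}{2} + \frac{7 y}{2} + \frac{7}{4} and v = e^{- 2 y} — it is the derivative of the product u*v.
Check: d/dy[\frac{\left(8 y^{3} + 14 y^{2} + 14 y + 7\right) e^{- 2 y}}{4}] = \left(- 4 y^{3} - y^{2}\right) e^{- 2 y}, which equals f(y).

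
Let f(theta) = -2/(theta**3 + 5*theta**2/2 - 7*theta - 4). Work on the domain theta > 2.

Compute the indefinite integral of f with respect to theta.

F(theta) = -2*log(theta - 2)/15 + 8*log(theta + 1/2)/35 - 2*log(theta + 4)/21 + C

The denominator factors as (theta - 2)*(theta + 4)*(2*theta + 1); partial fractions split f into directly integrable pieces: 16/(35*(2*theta + 1)) - 2/(21*(theta + 4)) - 2/(15*(theta - 2)).
Check: d/dtheta[-2*log(theta - 2)/15 + 8*log(theta + 1/2)/35 - 2*log(theta + 4)/21] = -4/(2*theta**3 + 5*theta**2 - 14*theta - 8), which equals f(theta).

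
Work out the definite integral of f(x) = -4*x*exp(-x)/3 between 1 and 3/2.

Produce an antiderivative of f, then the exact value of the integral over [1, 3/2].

Recognize the product-rule pattern: f = u'v + uv' with u = 4*x/3 + 4/3, v = exp(-x), so integration by parts undoes it.
F(x) = (4*x + 4)*exp(-x)/3 is an antiderivative of f.
Check: d/dx[(4*x + 4)*exp(-x)/3] = -4*x*exp(-x)/3 = f(x).
F(3/2) = 10*exp(-3/2)/3; F(1) = 8*exp(-1)/3.
Integral = F(3/2) - F(1) = -8*exp(-1)/3 + 10*exp(-3/2)/3.

Antiderivative: F(x) = (4*x + 4)*exp(-x)/3; value = -8*exp(-1)/3 + 10*exp(-3/2)/3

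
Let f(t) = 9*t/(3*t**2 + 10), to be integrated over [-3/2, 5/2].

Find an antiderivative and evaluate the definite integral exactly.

f matches the chain-rule pattern g'(h)*h' with inner function h(t) = t**2/2 + 5/3; substituting u = h(t) collapses the integral.
F(t) = 3*log(t**2/2 + 5/3)/2 is an antiderivative of f.
Check: d/dt[3*log(t**2/2 + 5/3)/2] = 9*t/(3*t**2 + 10) = f(t).
F(5/2) = 3*log(115/24)/2; F(-3/2) = 3*log(67/24)/2.
Integral = F(5/2) - F(-3/2) = -3*log(67/24)/2 + 3*log(115/24)/2.

Antiderivative: F(t) = 3*log(t**2/2 + 5/3)/2; value = -3*log(67/24)/2 + 3*log(115/24)/2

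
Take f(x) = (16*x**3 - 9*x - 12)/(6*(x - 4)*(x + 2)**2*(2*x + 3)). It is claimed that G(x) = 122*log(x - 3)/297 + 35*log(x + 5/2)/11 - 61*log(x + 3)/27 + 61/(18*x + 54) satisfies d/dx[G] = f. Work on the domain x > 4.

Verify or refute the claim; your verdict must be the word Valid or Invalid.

Invalid: d/dx[G] - f = (-32*x**6 - 96*x**5 - 426*x**4 - 2718*x**3 - 5763*x**2 - 3935*x - 1380)/(24*x**8 + 168*x**7 - 126*x**6 - 3642*x**5 - 8034*x**4 + 9882*x**3 + 60696*x**2 + 83592*x + 38880), which is not 0.

d/dx[G] = (16*x**3 + 48*x**2 + 39*x - 5)/(12*x**4 + 66*x**3 - 18*x**2 - 594*x - 810)
d/dx[G] - f(x) = (-32*x**6 - 96*x**5 - 426*x**4 - 2718*x**3 - 5763*x**2 - 3935*x - 1380)/(24*x**8 + 168*x**7 - 126*x**6 - 3642*x**5 - 8034*x**4 + 9882*x**3 + 60696*x**2 + 83592*x + 38880) != 0.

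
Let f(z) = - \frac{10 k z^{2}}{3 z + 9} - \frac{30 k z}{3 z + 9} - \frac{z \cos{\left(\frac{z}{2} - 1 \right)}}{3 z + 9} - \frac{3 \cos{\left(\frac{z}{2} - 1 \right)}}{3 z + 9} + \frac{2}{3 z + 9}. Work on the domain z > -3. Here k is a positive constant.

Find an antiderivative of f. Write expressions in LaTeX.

An antiderivative is F(z) = \frac{- 5 k z^{2} + 2 \log{\left(z + 3 \right)} - 2 \sin{\left(\frac{z}{2} - 1 \right)}}{3}.

The integrand splits into summands that can be handled one at a time.
Check: d/dz[\frac{- 5 k z^{2} + 2 \log{\left(z + 3 \right)} - 2 \sin{\left(\frac{z}{2} - 1 \right)}}{3}] = \frac{- 10 k z^{2} - 30 k z - z \cos{\left(\frac{z}{2} - 1 \right)} - 3 \cos{\left(\frac{z}{2} - 1 \right)} + 2}{3 z + 9}, which equals f(z).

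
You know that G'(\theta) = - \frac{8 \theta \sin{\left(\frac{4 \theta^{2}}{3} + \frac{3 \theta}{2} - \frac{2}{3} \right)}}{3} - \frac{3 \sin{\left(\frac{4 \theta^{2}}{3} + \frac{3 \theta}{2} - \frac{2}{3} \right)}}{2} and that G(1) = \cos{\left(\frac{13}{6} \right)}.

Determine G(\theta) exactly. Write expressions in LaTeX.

G(\theta) = \cos{\left(\frac{4 \theta^{2}}{3} + \frac{3 \theta}{2} - \frac{2}{3} \right)}

G'(\theta) matches the chain-rule pattern g'(h)*h' with inner function h(\theta) = \frac{4 \theta^{2}}{3} + \frac{3 \theta}{2} - \frac{2}{3}; substituting u = h(\theta) collapses the integral.
A general antiderivative is \cos{\left(\frac{4 \theta^{2}}{3} + \frac{3 \theta}{2} - \frac{2}{3} \right)} + C.
The condition gives C = \cos{\left(\frac{13}{6} \right)} - (\cos{\left(\frac{13}{6} \right)}) = 0.
So G(\theta) = \cos{\left(\frac{4 \theta^{2}}{3} + \frac{3 \theta}{2} - \frac{2}{3} \right)}.
Check: d/d\theta[\cos{\left(\frac{4 \theta^{2}}{3} + \frac{3 \theta}{2} - \frac{2}{3} \right)}] = - \frac{8 \theta \sin{\left(\frac{4 \theta^{2}}{3} + \frac{3 \theta}{2} - \frac{2}{3} \right)}}{3} - \frac{3 \sin{\left(\frac{4 \theta^{2}}{3} + \frac{3 \theta}{2} - \frac{2}{3} \right)}}{2} = G'(\theta).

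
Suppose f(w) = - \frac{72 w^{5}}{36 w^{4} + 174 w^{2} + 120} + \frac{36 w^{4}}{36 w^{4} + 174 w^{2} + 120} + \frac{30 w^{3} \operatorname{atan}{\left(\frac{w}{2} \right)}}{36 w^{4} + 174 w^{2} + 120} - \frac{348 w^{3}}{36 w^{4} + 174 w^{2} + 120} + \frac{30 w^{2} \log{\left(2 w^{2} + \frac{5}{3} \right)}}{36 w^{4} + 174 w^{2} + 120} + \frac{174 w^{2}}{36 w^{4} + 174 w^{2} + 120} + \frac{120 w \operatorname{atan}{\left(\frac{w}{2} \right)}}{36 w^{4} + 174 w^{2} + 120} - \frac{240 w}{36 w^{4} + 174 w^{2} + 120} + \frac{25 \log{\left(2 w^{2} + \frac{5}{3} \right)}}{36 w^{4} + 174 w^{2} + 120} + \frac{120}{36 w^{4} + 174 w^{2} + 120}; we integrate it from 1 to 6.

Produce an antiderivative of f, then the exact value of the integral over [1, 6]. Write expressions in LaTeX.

Antiderivative: F(w) = - w^{2} + w + \frac{5 \log{\left(2 w^{2} + \frac{5}{3} \right)} \operatorname{atan}{\left(\frac{w}{2} \right)}}{12}; value = -30 - \frac{5 \log{\left(\frac{11}{3} \right)} \operatorname{atan}{\left(\frac{1}{2} \right)}}{12} + \frac{5 \log{\left(\frac{221}{3} \right)} \operatorname{atan}{\left(3 \right)}}{12}

Integrate term by term and add the pieces.
F(w) = - w^{2} + w + \frac{5 \log{\left(2 w^{2} + \frac{5}{3} \right)} \operatorname{atan}{\left(\frac{w}{2} \right)}}{12} is an antiderivative of f.
Check: d/dw[- w^{2} + w + \frac{5 \log{\left(2 w^{2} + \frac{5}{3} \right)} \operatorname{atan}{\left(\frac{w}{2} \right)}}{12}] = \frac{- 72 w^{5} + 36 w^{4} + 30 w^{3} \operatorname{atan}{\left(\frac{w}{2} \right)} - 348 w^{3} + 30 w^{2} \log{\left(2 w^{2} + \frac{5}{3} \right)} + 174 w^{2} + 120 w \operatorname{atan}{\left(\frac{w}{2} \right)} - 240 w + 25 \log{\left(2 w^{2} + \frac{5}{3} \right)} + 120}{36 w^{4} + 174 w^{2} + 120}, which equals f(w).
F(6) = -30 + \frac{5 \log{\left(\frac{221}{3} \right)} \operatorname{atan}{\left(3 \right)}}{12}; F(1) = \frac{5 \log{\left(\frac{11}{3} \right)} \operatorname{atan}{\left(\frac{1}{2} \right)}}{12}.
Integral = F(6) - F(1) = -30 - \frac{5 \log{\left(\frac{11}{3} \right)} \operatorname{atan}{\left(\frac{1}{2} \right)}}{12} + \frac{5 \log{\left(\frac{221}{3} \right)} \operatorname{atan}{\left(3 \right)}}{12}.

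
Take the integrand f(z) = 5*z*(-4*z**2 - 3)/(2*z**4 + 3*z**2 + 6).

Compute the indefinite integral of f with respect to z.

F(z) = -5*log(z**4 + 3*z**2/2 + 3)/2 + C

The substitution u = z**4 + 3*z**2/2 + 3 works: f is exactly (dF/du)*(du/dz) for that inner function.
Check: d/dz[-5*log(z**4 + 3*z**2/2 + 3)/2] = (-20*z**3 - 15*z)/(2*z**4 + 3*z**2 + 6), which equals f(z).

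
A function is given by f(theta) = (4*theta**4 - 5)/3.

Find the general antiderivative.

F(theta) = 4*theta**5/15 - 5*theta/3 + C

Check any antiderivative F(theta) by computing F'(theta) and comparing it with f(theta).
Check: d/dtheta[4*theta**5/15 - 5*theta/3] = 4*theta**4/3 - 5/3, which equals f(theta).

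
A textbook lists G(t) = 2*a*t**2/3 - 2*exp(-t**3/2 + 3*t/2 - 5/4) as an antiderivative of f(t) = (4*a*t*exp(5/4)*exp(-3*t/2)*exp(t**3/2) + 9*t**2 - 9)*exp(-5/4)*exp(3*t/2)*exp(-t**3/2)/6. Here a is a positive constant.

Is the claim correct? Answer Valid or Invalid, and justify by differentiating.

d/dt[G] = (4*a*t*exp(5/4)*exp(-3*t/2)*exp(t**3/2) + 9*t**2 - 9)*exp(-5/4)*exp(3*t/2)*exp(-t**3/2)/3
d/dt[G] - f(t) = (4*a*t*exp(5/2)*exp(t**3) + 9*t**2*exp(5/4)*exp(3*t/2)*exp(t**3/2) - 9*exp(5/4)*exp(3*t/2)*exp(t**3/2))*exp(-5/2)*exp(-t**3)/6 != 0.

Invalid: d/dt[G] - f = (4*a*t*exp(5/2)*exp(t**3) + 9*t**2*exp(5/4)*exp(3*t/2)*exp(t**3/2) - 9*exp(5/4)*exp(3*t/2)*exp(t**3/2))*exp(-5/2)*exp(-t**3)/6, which is not 0.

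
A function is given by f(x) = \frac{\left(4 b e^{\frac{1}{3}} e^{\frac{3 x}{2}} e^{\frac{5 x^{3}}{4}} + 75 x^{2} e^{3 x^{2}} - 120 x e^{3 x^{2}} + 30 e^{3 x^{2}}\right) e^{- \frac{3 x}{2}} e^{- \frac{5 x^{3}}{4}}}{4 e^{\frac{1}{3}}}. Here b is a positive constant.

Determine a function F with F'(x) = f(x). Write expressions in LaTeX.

An antiderivative is F(x) = b x - \frac{5 e^{- \frac{3 x}{2}} e^{3 x^{2}} e^{- \frac{5 x^{3}}{4}}}{e^{\frac{1}{3}}}.

Differentiate the proposed F(x) back; it has to land on f(x) exactly.
Check: d/dx[b x - \frac{5 e^{- \frac{3 x}{2}} e^{3 x^{2}} e^{- \frac{5 x^{3}}{4}}}{e^{\frac{1}{3}}}] = \frac{\left(4 b e^{\frac{1}{3}} e^{\frac{3 x}{2}} e^{\frac{5 x^{3}}{4}} + 75 x^{2} e^{3 x^{2}} - 120 x e^{3 x^{2}} + 30 e^{3 x^{2}}\right) e^{- \frac{3 x}{2}} e^{- \frac{5 x^{3}}{4}}}{4 e^{\frac{1}{3}}} = f(x).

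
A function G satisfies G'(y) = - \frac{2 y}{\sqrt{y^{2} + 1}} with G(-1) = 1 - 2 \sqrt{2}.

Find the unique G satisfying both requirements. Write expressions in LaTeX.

G(y) = 1 - 2 \sqrt{y^{2} + 1}

G'(y) matches the chain-rule pattern g'(h)*h' with inner function h(y) = y^{2} + 1; substituting u = h(y) collapses the integral.
A general antiderivative is - 2 \sqrt{y^{2} + 1} + C.
The condition gives C = 1 - 2 \sqrt{2} - (- 2 \sqrt{2}) = 1.
So G(y) = 1 - 2 \sqrt{y^{2} + 1}.
Check: d/dy[1 - 2 \sqrt{y^{2} + 1}] = - \frac{2 y}{\sqrt{y^{2} + 1}} = G'(y).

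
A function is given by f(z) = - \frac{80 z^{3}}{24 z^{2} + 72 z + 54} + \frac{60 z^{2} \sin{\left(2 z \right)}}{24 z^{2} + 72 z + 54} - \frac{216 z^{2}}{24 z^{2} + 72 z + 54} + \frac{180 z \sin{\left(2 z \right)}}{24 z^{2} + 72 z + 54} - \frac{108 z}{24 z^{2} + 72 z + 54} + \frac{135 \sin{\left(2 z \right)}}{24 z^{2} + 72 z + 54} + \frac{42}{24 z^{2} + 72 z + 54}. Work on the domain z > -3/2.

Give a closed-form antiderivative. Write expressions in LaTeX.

Integrate term by term and add the pieces.
Check: d/dz[- \frac{40 z^{3} + 36 z^{2} + 30 z \cos{\left(2 z \right)} - 36 z + 45 \cos{\left(2 z \right)} - 12}{12 \left(2 z + 3\right)}] = \frac{- 80 z^{3} + 60 z^{2} \sin{\left(2 z \right)} - 216 z^{2} + 180 z \sin{\left(2 z \right)} - 108 z + 135 \sin{\left(2 z \right)} + 42}{24 z^{2} + 72 z + 54}, which equals f(z).

An antiderivative is F(z) = - \frac{40 z^{3} + 36 z^{2} + 30 z \cos{\left(2 z \right)} - 36 z + 45 \cos{\left(2 z \right)} - 12}{12 \left(2 z + 3\right)}.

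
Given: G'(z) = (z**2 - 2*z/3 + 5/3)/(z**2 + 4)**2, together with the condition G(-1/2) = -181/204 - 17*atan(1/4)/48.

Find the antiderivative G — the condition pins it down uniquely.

G(z) = (-48*z**2 - 14*z + 17*(z**2 + 4)*atan(z/2) - 176)/(48*(z**2 + 4))

A candidate passes only if d/dz[G] lands on the given G'(z) exactly.
A general antiderivative is (8 - 7*z)/(24*z**2 + 96) + 17*atan(z/2)/48 + C.
The condition gives C = -181/204 - 17*atan(1/4)/48 - (23/204 - 17*atan(1/4)/48) = -1.
So G(z) = (-48*z**2 - 14*z + 17*(z**2 + 4)*atan(z/2) - 176)/(48*(z**2 + 4)).
Check: d/dz[(-48*z**2 - 14*z + 17*(z**2 + 4)*atan(z/2) - 176)/(48*(z**2 + 4))] = (3*z**2 - 2*z + 5)/(3*z**4 + 24*z**2 + 48), which equals G'(z).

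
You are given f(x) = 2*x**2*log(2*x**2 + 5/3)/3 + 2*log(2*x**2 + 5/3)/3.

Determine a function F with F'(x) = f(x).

The integrand splits into summands that can be handled one at a time.
Check: d/dx[(-12*x**3 + 18*x*(x**2 + 3)*log(2*x**2 + 5/3) - 78*x + 13*sqrt(30)*atan(sqrt(30)*x/5))/81] = 2*x**2*log(2*x**2 + 5/3)/3 + 2*log(2*x**2 + 5/3)/3 = f(x).

An antiderivative is F(x) = (-12*x**3 + 18*x*(x**2 + 3)*log(2*x**2 + 5/3) - 78*x + 13*sqrt(30)*atan(sqrt(30)*x/5))/81.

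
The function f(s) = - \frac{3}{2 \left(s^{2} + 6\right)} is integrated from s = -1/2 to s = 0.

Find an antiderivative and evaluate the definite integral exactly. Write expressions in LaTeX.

Antiderivative: F(s) = - \frac{\sqrt{6} \operatorname{atan}{\left(\frac{\sqrt{6} s}{6} \right)}}{4}; value = - \frac{\sqrt{6} \operatorname{atan}{\left(\frac{\sqrt{6}}{12} \right)}}{4}

A candidate is checked by its d/ds: the result must match f(s).
F(s) = - \frac{\sqrt{6} \operatorname{atan}{\left(\frac{\sqrt{6} s}{6} \right)}}{4} is an antiderivative of f.
Check: d/ds[- \frac{\sqrt{6} \operatorname{atan}{\left(\frac{\sqrt{6} s}{6} \right)}}{4}] = - \frac{3}{2 s^{2} + 12}, which equals f(s).
F(0) = 0; F(-1/2) = \frac{\sqrt{6} \operatorname{atan}{\left(\frac{\sqrt{6}}{12} \right)}}{4}.
Integral = F(0) - F(-1/2) = - \frac{\sqrt{6} \operatorname{atan}{\left(\frac{\sqrt{6}}{12} \right)}}{4}.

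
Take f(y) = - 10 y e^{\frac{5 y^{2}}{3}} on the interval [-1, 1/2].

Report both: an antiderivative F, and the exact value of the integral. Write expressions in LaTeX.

f matches the chain-rule pattern g'(h)*h' with inner function h(y) = \frac{5 y^{2}}{3}; substituting u = h(y) collapses the integral.
F(y) = - 3 e^{\frac{5 y^{2}}{3}} is an antiderivative of f.
Check: d/dy[- 3 e^{\frac{5 y^{2}}{3}}] = - 10 y e^{\frac{5 y^{2}}{3}} = f(y).
F(1/2) = - 3 e^{\frac{5}{12}}; F(-1) = - 3 e^{\frac{5}{3}}.
Integral = F(1/2) - F(-1) = - 3 e^{\frac{5}{12}} + 3 e^{\frac{5}{3}}.

Antiderivative: F(y) = - 3 e^{\frac{5 y^{2}}{3}}; value = - 3 e^{\frac{5}{12}} + 3 e^{\frac{5}{3}}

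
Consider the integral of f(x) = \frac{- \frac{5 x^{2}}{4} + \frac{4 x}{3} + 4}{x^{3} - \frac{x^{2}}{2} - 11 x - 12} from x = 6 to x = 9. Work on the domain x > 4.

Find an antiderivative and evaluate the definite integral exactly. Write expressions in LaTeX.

The denominator factors as 6 \left(x - 4\right) \left(x + 2\right) \left(2 x + 3\right); partial fractions split f into directly integrable pieces: \frac{13}{22 \left(2 x + 3\right)} - \frac{11}{9 \left(x + 2\right)} - \frac{32}{99 \left(x - 4\right)}.
F(x) = - \frac{32 \log{\left(x - 4 \right)}}{99} + \frac{13 \log{\left(x + \frac{3}{2} \right)}}{44} - \frac{11 \log{\left(x + 2 \right)}}{9} is an antiderivative of f.
Check: d/dx[- \frac{32 \log{\left(x - 4 \right)}}{99} + \frac{13 \log{\left(x + \frac{3}{2} \right)}}{44} - \frac{11 \log{\left(x + 2 \right)}}{9}] = \frac{- 15 x^{2} + 16 x + 48}{12 x^{3} - 6 x^{2} - 132 x - 144}, which equals f(x).
F(9) = - \frac{11 \log{\left(11 \right)}}{9} - \frac{32 \log{\left(5 \right)}}{99} + \frac{13 \log{\left(\frac{21}{2} \right)}}{44}; F(6) = - \frac{11 \log{\left(8 \right)}}{9} - \frac{32 \log{\left(2 \right)}}{99} + \frac{13 \log{\left(\frac{15}{2} \right)}}{44}.
Integral = F(9) - F(6) = - \frac{11 \log{\left(11 \right)}}{9} - \frac{13 \log{\left(\frac{15}{2} \right)}}{44} - \frac{32 \log{\left(5 \right)}}{99} + \frac{32 \log{\left(2 \right)}}{99} + \frac{13 \log{\left(\frac{21}{2} \right)}}{44} + \frac{11 \log{\left(8 \right)}}{9}.

Antiderivative: F(x) = - \frac{32 \log{\left(x - 4 \right)}}{99} + \frac{13 \log{\left(x + \frac{3}{2} \right)}}{44} - \frac{11 \log{\left(x + 2 \right)}}{9}; value = - \frac{11 \log{\left(11 \right)}}{9} - \frac{13 \log{\left(\frac{15}{2} \right)}}{44} - \frac{32 \log{\left(5 \right)}}{99} + \frac{32 \log{\left(2 \right)}}{99} + \frac{13 \log{\left(\frac{21}{2} \right)}}{44} + \frac{11 \log{\left(8 \right)}}{9}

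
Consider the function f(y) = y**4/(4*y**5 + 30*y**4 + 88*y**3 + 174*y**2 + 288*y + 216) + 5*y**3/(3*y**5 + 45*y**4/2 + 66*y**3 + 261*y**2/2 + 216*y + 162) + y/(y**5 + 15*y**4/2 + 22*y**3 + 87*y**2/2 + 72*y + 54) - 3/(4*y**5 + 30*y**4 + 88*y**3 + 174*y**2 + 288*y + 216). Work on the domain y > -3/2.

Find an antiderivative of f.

An antiderivative is F(y) = -(23829*y*log(y + 3/2) - 34200*y*log(y + 3) - 1152*y*log(y**2 + 4) + 8903*y*atan(y/2) + 71487*log(y + 3/2) - 102600*log(y + 3) - 3456*log(y**2 + 4) + 26709*atan(y/2) + 74100)/(50700*(y + 3)).

The denominator factors as 6*(y + 3)**2*(2*y + 3)*(y**2 + 4); partial fractions split f into directly integrable pieces: (1152*y - 8903)/(25350*(y**2 + 4)) - 47/(50*(2*y + 3)) + 114/(169*(y + 3)) + 19/(13*(y + 3)**2).
Check: d/dy[-(23829*y*log(y + 3/2) - 34200*y*log(y + 3) - 1152*y*log(y**2 + 4) + 8903*y*atan(y/2) + 71487*log(y + 3/2) - 102600*log(y + 3) - 3456*log(y**2 + 4) + 26709*atan(y/2) + 74100)/(50700*(y + 3))] = (3*y**4 + 20*y**3 + 12*y - 9)/(12*y**5 + 90*y**4 + 264*y**3 + 522*y**2 + 864*y + 648), which equals f(y).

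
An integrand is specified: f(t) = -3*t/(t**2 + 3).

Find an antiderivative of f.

An antiderivative is F(t) = -3*log(t**2 + 3)/2.

f matches the chain-rule pattern g'(h)*h' with inner function h(t) = t**2 + 3; substituting u = h(t) collapses the integral.
Check: d/dt[-3*log(t**2 + 3)/2] = -3*t/(t**2 + 3) = f(t).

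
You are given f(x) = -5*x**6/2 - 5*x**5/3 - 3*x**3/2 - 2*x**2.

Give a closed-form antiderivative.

Integrate term by term and add the pieces.
Check: d/dx[-5*x**7/14 - 5*x**6/18 - 3*x**4/8 - 2*x**3/3] = -5*x**6/2 - 5*x**5/3 - 3*x**3/2 - 2*x**2 = f(x).

An antiderivative is F(x) = -5*x**7/14 - 5*x**6/18 - 3*x**4/8 - 2*x**3/3.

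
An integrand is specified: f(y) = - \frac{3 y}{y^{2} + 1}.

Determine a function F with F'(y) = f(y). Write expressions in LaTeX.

An antiderivative is F(y) = - \frac{3 \log{\left(y^{2} + 1 \right)}}{2}.

f matches the chain-rule pattern g'(h)*h' with inner function h(y) = 4 y^{2} + 4; substituting u = h(y) collapses the integral.
Check: d/dy[- \frac{3 \log{\left(y^{2} + 1 \right)}}{2}] = - \frac{3 y}{y^{2} + 1} = f(y).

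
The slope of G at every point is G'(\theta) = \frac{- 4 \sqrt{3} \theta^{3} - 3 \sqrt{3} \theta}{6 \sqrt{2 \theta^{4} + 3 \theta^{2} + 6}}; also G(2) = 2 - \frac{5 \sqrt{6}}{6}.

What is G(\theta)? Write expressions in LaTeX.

The substitution u = \frac{2 \theta^{4}}{3} + \theta^{2} + 2 works: G'(\theta) is exactly (dG/du)*(du/d\theta) for that inner function.
A general antiderivative is - \frac{\sqrt{\frac{2 \theta^{4}}{3} + \theta^{2} + 2}}{2} + C.
The condition gives C = 2 - \frac{5 \sqrt{6}}{6} - (- \frac{5 \sqrt{6}}{6}) = 2.
So G(\theta) = 2 - \frac{\sqrt{\frac{2 \theta^{4}}{3} + \theta^{2} + 2}}{2}.
Check: d/d\theta[2 - \frac{\sqrt{\frac{2 \theta^{4}}{3} + \theta^{2} + 2}}{2}] = \frac{- 4 \sqrt{3} \theta^{3} - 3 \sqrt{3} \theta}{6 \sqrt{2 \theta^{4} + 3 \theta^{2} + 6}} = G'(\theta).

G(\theta) = 2 - \frac{\sqrt{\frac{2 \theta^{4}}{3} + \theta^{2} + 2}}{2}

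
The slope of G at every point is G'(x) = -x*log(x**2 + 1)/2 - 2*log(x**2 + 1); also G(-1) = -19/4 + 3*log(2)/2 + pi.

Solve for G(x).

G(x) = -x**2*log(x**2 + 1)/4 + x**2/4 - 2*x*log(x**2 + 1) + 4*x - log(x**2 + 1)/4 - 4*atan(x) - 1

The integrand splits into summands that can be handled one at a time.
A general antiderivative is x**2/4 + 4*x + (-x**2/4 - 2*x)*log(x**2 + 1) - log(x**2 + 1)/4 - 4*atan(x) + C.
The condition gives C = -19/4 + 3*log(2)/2 + pi - (-15/4 + 3*log(2)/2 + pi) = -1.
So G(x) = -x**2*log(x**2 + 1)/4 + x**2/4 - 2*x*log(x**2 + 1) + 4*x - log(x**2 + 1)/4 - 4*atan(x) - 1.
Check: d/dx[-x**2*log(x**2 + 1)/4 + x**2/4 - 2*x*log(x**2 + 1) + 4*x - log(x**2 + 1)/4 - 4*atan(x) - 1] = -x*log(x**2 + 1)/2 - 2*log(x**2 + 1) = G'(x).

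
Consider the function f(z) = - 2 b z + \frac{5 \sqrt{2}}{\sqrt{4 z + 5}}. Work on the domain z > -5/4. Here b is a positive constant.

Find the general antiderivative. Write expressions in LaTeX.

Integrate term by term and add the pieces.
Check: d/dz[- b z^{2} + 5 \sqrt{2 z + \frac{5}{2}}] = \frac{- 2 b z \sqrt{4 z + 5} + 5 \sqrt{2}}{\sqrt{4 z + 5}}, which equals f(z).

F(z) = - b z^{2} + 5 \sqrt{2 z + \frac{5}{2}} + C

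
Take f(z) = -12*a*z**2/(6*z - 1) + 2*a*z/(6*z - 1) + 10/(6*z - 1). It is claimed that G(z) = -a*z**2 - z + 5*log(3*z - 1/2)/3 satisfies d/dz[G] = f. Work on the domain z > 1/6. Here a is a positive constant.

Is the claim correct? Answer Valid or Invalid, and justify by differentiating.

d/dz[G] = (-12*a*z**2 + 2*a*z - 6*z + 11)/(6*z - 1)
d/dz[G] - f(z) = -1 != 0.

Invalid: d/dz[G] - f = -1, which is not 0.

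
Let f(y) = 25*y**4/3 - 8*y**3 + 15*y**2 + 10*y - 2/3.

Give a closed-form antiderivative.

An antiderivative is F(y) = 5*y**5/3 - 2*y**4 + 5*y**3 + 5*y**2 - 2*y/3.

The integrand splits into summands that can be handled one at a time.
Check: d/dy[5*y**5/3 - 2*y**4 + 5*y**3 + 5*y**2 - 2*y/3] = 25*y**4/3 - 8*y**3 + 15*y**2 + 10*y - 2/3 = f(y).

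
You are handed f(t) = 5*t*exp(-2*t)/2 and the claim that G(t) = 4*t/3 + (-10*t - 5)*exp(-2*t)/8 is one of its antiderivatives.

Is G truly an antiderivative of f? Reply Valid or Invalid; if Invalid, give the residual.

Invalid: d/dt[G] - f = 4/3, which is not 0.

d/dt[G] = (15*t + 8*exp(2*t))*exp(-2*t)/6
d/dt[G] - f(t) = 4/3 != 0.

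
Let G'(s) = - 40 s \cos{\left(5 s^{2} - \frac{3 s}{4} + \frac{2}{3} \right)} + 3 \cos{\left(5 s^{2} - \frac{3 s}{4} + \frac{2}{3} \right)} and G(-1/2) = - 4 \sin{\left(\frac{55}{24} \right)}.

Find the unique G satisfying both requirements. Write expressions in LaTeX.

G(s) = - 4 \sin{\left(5 s^{2} - \frac{3 s}{4} + \frac{2}{3} \right)}

The substitution u = 5 s^{2} - \frac{3 s}{4} + \frac{2}{3} works: G'(s) is exactly (dG/du)*(du/ds) for that inner function.
A general antiderivative is - 4 \sin{\left(5 s^{2} - \frac{3 s}{4} + \frac{2}{3} \right)} + C.
The condition gives C = - 4 \sin{\left(\frac{55}{24} \right)} - (- 4 \sin{\left(\frac{55}{24} \right)}) = 0.
So G(s) = - 4 \sin{\left(5 s^{2} - \frac{3 s}{4} + \frac{2}{3} \right)}.
Check: d/ds[- 4 \sin{\left(5 s^{2} - \frac{3 s}{4} + \frac{2}{3} \right)}] = - 40 s \cos{\left(5 s^{2} - \frac{3 s}{4} + \frac{2}{3} \right)} + 3 \cos{\left(5 s^{2} - \frac{3 s}{4} + \frac{2}{3} \right)} = G'(s).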